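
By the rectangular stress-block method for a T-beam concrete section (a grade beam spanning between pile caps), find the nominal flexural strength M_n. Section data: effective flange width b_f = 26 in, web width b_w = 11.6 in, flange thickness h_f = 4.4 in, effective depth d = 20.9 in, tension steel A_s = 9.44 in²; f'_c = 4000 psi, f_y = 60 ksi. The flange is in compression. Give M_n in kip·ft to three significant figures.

M_n ≈ 817 kip·ft

Tension: T = A_s f_y = 9.44 × 60 = 566.4 kips.
Try a within the flange: a = T/(0.85 f'_c b_f) = 566.4/(0.85 × 4 × 26) = 6.407 in.
a = 6.407 > h_f = 4.4 in: the block extends into the web. Split into flange-overhang and web parts.
C_f = 0.85 f'_c (b_f − b_w) h_f = 0.85 × 4 × (26 − 11.6) × 4.4 = 215.4 kips.
Remaining web compression depth: a_w = (T − C_f)/(0.85 f'_c b_w) = (566.4 − 215.4)/(0.85 × 4 × 11.6) = 8.900 in.
M_n = C_f(d − h_f/2) + (T − C_f)(d − a_w/2) = 215.4 × (20.9 − 2.2) + 351 × (20.9 − 4.45) = 4028.0 + 5774.0 = 9802.0 kip·in.
M_n = 9802.0/12 = 816.83 kip·ft.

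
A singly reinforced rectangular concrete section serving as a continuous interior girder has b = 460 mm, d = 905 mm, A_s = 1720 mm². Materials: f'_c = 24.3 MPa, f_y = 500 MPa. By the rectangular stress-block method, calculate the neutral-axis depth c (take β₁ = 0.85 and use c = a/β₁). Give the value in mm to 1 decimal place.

c ≈ 106.5 mm

T = A_s f_y = 1720 × 500 = 860000 N = 860 kN.
Setting C = 0.85 f'_c a b equal to T: a = 860000/(0.85 × 24.3 × 460) = 90.514 mm.
With β₁ = 0.85, c = a/β₁ = 90.514/0.85 = 106.5 mm.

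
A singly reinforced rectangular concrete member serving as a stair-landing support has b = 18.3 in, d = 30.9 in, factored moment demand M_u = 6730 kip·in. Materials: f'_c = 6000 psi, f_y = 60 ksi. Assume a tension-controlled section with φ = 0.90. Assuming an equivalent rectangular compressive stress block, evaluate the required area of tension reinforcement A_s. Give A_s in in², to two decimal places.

A_s ≈ 4.22 in²

M_n = M_u/φ = 6730/0.90 = 7477.78 kip·in.
From M_n = 0.85 f'_c a b (d − a/2):
a = d − √(d² − 2M_n/(0.85 f'_c b)) = 30.9 − √(30.9² − 2 × 7477.78/(0.85 × 6 × 18.3)) = 2.712 in.
A_s = 0.85 f'_c a b / f_y = 0.85 × 6 × 2.712 × 18.3 / 60 = 4.219 in².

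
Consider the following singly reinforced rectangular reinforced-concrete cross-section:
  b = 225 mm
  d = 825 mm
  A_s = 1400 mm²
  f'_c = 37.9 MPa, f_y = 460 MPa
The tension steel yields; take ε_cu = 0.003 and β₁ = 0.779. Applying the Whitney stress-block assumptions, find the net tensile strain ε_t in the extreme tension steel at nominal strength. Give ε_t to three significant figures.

ε_t ≈ 0.0187

a = A_s f_y/(0.85 f'_c b) = 88.85 mm.
β₁ = 0.779, so c = a/β₁ = 88.85/0.779 = 114.06 mm.
From the linear strain diagram with ε_cu = 0.003: ε_t = 0.003 (d − c)/c = 0.003 × (825 − 114.06)/114.06 = 0.0187.
Since ε_t ≥ 0.005, the section is tension-controlled.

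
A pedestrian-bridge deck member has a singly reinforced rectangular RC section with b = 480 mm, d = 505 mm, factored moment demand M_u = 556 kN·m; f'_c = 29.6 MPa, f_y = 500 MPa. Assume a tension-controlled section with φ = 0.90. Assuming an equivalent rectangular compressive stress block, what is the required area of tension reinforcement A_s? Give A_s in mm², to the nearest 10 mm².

A_s ≈ 2760 mm²

M_n = M_u/φ = 556/0.90 = 617.778 kN·m.
With M_n = 0.85 f'_c a b (d − a/2), solve the quadratic for a:
a = d − √(d² − 2M_n/(0.85 f'_c b)) = 505 − √(505² − 2 × 617.778×10⁶/(0.85 × 29.6 × 480)) = 114.21 mm.
A_s = 0.85 f'_c a b / f_y = 0.85 × 29.6 × 114.21 × 480 / 500 = 2758.6 mm².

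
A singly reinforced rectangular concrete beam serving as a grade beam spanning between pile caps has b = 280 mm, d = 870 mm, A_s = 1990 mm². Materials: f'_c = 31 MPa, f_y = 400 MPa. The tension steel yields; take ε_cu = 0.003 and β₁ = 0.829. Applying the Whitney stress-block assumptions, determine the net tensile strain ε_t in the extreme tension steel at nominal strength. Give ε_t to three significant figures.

ε_t ≈ 0.0171

a = A_s f_y/(0.85 f'_c b) = 107.89 mm.
β₁ = 0.829, so c = a/β₁ = 107.89/0.829 = 130.14 mm.
From the linear strain diagram with ε_cu = 0.003: ε_t = 0.003 (d − c)/c = 0.003 × (870 − 130.14)/130.14 = 0.0171.
Since ε_t ≥ 0.005, the section is tension-controlled.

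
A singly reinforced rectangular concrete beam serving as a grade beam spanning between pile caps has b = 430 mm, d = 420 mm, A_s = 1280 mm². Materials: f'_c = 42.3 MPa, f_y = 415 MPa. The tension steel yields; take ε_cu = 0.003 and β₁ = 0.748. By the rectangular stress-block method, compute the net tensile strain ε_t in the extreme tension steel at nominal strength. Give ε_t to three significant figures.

ε_t ≈ 0.0244

a = A_s f_y/(0.85 f'_c b) = 34.36 mm.
β₁ = 0.748, so c = a/β₁ = 34.36/0.748 = 45.94 mm.
From the linear strain diagram with ε_cu = 0.003: ε_t = 0.003 (d − c)/c = 0.003 × (420 − 45.94)/45.94 = 0.0244.
Since ε_t ≥ 0.005, the section is tension-controlled.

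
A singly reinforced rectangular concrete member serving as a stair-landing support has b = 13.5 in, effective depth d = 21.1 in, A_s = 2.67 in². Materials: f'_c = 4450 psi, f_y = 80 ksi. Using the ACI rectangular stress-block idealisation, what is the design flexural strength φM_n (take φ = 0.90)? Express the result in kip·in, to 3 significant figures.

φM_n ≈ 3650 kip·in

T = A_s f_y = 2.67 × 80 = 213.6 kips.
a = T/(0.85 f'_c b) = 213.6/(0.85 × 4.45 × 13.5) = 4.183 in.
M_n = T(d − a/2) = 213.6 × (21.1 − 2.0915) = 4060.2 kip·in.
φM_n = 0.90 × 4060.2 = 3654.2 kip·in.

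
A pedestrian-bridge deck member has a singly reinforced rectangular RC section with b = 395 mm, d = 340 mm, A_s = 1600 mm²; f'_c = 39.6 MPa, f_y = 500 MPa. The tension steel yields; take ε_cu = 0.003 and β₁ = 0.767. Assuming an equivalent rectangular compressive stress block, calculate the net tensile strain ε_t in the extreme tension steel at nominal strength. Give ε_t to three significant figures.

ε_t ≈ 0.0100

a = A_s f_y/(0.85 f'_c b) = 60.17 mm.
β₁ = 0.767, so c = a/β₁ = 60.17/0.767 = 78.45 mm.
From the linear strain diagram with ε_cu = 0.003: ε_t = 0.003 (d − c)/c = 0.003 × (340 − 78.45)/78.45 = 0.0100.
Since ε_t ≥ 0.005, the section is tension-controlled.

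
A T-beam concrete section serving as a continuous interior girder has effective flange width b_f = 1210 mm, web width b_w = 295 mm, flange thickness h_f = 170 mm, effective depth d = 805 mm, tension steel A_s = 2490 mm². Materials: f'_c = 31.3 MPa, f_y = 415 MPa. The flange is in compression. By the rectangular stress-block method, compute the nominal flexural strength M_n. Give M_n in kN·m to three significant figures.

M_n ≈ 815 kN·m

Tension: T = A_s f_y = 2490 × 415 = 1033350 N.
Try a within the flange: a = T/(0.85 f'_c b_f) = 1033350/(0.85 × 31.3 × 1210) = 32.10 mm.
Since a = 32.10 ≤ h_f = 170 mm, the stress block lies entirely in the flange; analyse as a rectangular beam of width b_f.
M_n = T(d − a/2) = 1033350 × (805 − 16.05) = 815.26 × 10⁶ N·mm.
M_n = 815.26 kN·m.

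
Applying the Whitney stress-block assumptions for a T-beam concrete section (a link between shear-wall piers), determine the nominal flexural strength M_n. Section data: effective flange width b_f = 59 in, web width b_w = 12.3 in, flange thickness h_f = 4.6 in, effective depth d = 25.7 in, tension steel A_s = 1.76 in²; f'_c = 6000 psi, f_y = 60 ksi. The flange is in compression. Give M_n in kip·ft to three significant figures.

M_n ≈ 225 kip·ft

Tension: T = A_s f_y = 1.76 × 60 = 105.6 kips.
Try a within the flange: a = T/(0.85 f'_c b_f) = 105.6/(0.85 × 6 × 59) = 0.351 in.
Since a = 0.351 ≤ h_f = 4.6 in, the stress block lies entirely in the flange; analyse as a rectangular beam of width b_f.
M_n = T(d − a/2) = 105.6 × (25.7 − 0.1755) = 2695.4 kip·in.
M_n = 2695.4/12 = 224.62 kip·ft.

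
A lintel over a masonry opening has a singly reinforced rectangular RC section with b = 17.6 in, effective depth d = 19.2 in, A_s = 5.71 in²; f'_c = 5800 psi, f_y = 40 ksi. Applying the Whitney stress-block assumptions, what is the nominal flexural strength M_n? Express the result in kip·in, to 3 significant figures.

T = A_s f_y = 5.71 × 40 = 228.4 kips.
a = T/(0.85 f'_c b) = 228.4/(0.85 × 5.8 × 17.6) = 2.632 in.
M_n = T(d − a/2) = 228.4 × (19.2 − 1.316) = 4084.7 kip·in.

M_n ≈ 4080 kip·in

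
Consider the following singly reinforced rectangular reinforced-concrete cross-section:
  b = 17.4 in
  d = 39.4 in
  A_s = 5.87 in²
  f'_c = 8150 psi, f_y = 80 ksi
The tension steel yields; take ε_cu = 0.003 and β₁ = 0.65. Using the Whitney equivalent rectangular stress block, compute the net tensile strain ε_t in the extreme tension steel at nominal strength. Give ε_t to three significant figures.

a = A_s f_y/(0.85 f'_c b) = 3.896 in.
β₁ = 0.65, so c = a/β₁ = 3.896/0.65 = 5.994 in.
From the linear strain diagram with ε_cu = 0.003: ε_t = 0.003 (d − c)/c = 0.003 × (39.4 − 5.994)/5.994 = 0.0167.
Since ε_t ≥ 0.005, the section is tension-controlled.

ε_t ≈ 0.0167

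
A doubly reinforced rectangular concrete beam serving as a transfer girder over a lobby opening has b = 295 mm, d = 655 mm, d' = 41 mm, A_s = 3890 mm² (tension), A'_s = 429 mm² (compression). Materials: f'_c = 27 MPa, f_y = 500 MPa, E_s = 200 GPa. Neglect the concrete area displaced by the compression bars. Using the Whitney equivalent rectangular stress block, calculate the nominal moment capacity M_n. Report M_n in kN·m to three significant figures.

M_n ≈ 1040 kN·m

Assume both tension and compression steel yield.
Net tension couple steel: A_s − A'_s = 3461 mm².
a = (A_s − A'_s) f_y / (0.85 f'_c b) = 1730500/(0.85 × 27 × 295) = 255.60 mm.
c = a/β₁ = 255.60/0.85 = 300.71 mm; ε'_s = 0.003(c − d')/c = 0.0026 ≥ f_y/E_s = 0.0025, so compression steel does yield.
M_n = (A_s − A'_s) f_y (d − a/2) + A'_s f_y (d − d') = [1730500 × (655 − 127.8) + 214500 × (655 − 41)] × 10⁻⁶ = 912.32 + 131.70 = 1044.02 kN·m.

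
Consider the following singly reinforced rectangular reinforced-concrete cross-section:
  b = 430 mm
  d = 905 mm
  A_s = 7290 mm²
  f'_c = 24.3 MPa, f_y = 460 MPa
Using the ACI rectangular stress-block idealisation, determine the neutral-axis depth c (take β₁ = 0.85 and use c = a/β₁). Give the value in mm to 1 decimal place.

T = A_s f_y = 7290 × 460 = 3353400 N = 3353.4 kN.
Setting C = 0.85 f'_c a b equal to T: a = 3353400/(0.85 × 24.3 × 430) = 377.565 mm.
With β₁ = 0.85, c = a/β₁ = 377.565/0.85 = 444.2 mm.

c ≈ 444.2 mm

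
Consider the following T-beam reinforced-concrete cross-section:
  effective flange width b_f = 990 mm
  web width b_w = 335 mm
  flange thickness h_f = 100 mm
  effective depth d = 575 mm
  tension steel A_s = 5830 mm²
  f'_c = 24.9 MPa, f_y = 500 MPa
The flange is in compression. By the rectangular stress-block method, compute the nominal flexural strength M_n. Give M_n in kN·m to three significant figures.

Tension: T = A_s f_y = 5830 × 500 = 2915000 N.
Try a within the flange: a = T/(0.85 f'_c b_f) = 2915000/(0.85 × 24.9 × 990) = 139.12 mm.
a = 139.12 > h_f = 100 mm: the block extends into the web. Split into flange-overhang and web parts.
C_f = 0.85 f'_c (b_f − b_w) h_f = 0.85 × 24.9 × (990 − 335) × 100 = 1386308 N.
Remaining web compression depth: a_w = (T − C_f)/(0.85 f'_c b_w) = (2915000 − 1386308)/(0.85 × 24.9 × 335) = 215.60 mm.
M_n = C_f(d − h_f/2) + (T − C_f)(d − a_w/2) = 1386308 × (575 − 50) + 1528692 × (575 − 107.8) = 727.81 + 714.20 = 1442.01 × 10⁶ N·mm.
M_n = 1442.01 kN·m.

M_n ≈ 1440 kN·m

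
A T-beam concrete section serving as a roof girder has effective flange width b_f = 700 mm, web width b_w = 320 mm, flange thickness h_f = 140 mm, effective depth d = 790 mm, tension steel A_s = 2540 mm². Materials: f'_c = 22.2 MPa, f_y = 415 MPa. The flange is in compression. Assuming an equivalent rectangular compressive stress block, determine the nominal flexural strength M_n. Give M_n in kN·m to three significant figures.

Tension: T = A_s f_y = 2540 × 415 = 1054100 N.
Try a within the flange: a = T/(0.85 f'_c b_f) = 1054100/(0.85 × 22.2 × 700) = 79.80 mm.
Since a = 79.80 ≤ h_f = 140 mm, the stress block lies entirely in the flange; analyse as a rectangular beam of width b_f.
M_n = T(d − a/2) = 1054100 × (790 − 39.9) = 790.68 × 10⁶ N·mm.
M_n = 790.68 kN·m.

M_n ≈ 791 kN·m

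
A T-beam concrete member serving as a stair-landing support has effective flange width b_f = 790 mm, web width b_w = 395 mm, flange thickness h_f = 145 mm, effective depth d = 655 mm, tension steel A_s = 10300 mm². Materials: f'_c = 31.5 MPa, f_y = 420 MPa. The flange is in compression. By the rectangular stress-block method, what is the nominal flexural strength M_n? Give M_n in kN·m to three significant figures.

Tension: T = A_s f_y = 10300 × 420 = 4326000 N.
Try a within the flange: a = T/(0.85 f'_c b_f) = 4326000/(0.85 × 31.5 × 790) = 204.52 mm.
a = 204.52 > h_f = 145 mm: the block extends into the web. Split into flange-overhang and web parts.
C_f = 0.85 f'_c (b_f − b_w) h_f = 0.85 × 31.5 × (790 − 395) × 145 = 1533538 N.
Remaining web compression depth: a_w = (T − C_f)/(0.85 f'_c b_w) = (4326000 − 1533538)/(0.85 × 31.5 × 395) = 264.03 mm.
M_n = C_f(d − h_f/2) + (T − C_f)(d − a_w/2) = 1533538 × (655 − 72.5) + 2792462 × (655 − 132.015) = 893.29 + 1460.42 = 2353.71 × 10⁶ N·mm.
M_n = 2353.71 kN·m.

M_n ≈ 2350 kN·m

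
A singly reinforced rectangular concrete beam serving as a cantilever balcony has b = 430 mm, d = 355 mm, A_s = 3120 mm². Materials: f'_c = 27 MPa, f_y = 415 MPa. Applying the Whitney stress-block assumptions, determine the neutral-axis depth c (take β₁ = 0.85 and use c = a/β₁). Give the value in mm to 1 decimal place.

T = A_s f_y = 3120 × 415 = 1294800 N = 1294.8 kN.
Setting C = 0.85 f'_c a b equal to T: a = 1294800/(0.85 × 27 × 430) = 131.205 mm.
With β₁ = 0.85, c = a/β₁ = 131.205/0.85 = 154.4 mm.

c ≈ 154.4 mm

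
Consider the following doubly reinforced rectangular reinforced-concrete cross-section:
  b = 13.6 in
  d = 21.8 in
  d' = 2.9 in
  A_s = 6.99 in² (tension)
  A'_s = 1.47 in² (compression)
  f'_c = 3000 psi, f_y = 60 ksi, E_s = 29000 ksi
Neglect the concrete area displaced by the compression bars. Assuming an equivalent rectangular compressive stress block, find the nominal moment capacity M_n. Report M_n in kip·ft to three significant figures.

Assume both steels yield.
a = (A_s − A'_s) f_y/(0.85 f'_c b) = (6.99 − 1.47) × 60/(0.85 × 3 × 13.6) = 9.550 in.
c = a/β₁ = 9.550/0.85 = 11.235 in; ε'_s = 0.003(c − d')/c = 0.0022 ≥ ε_y = 0.0021, so the compression steel yields.
M_n = (A_s − A'_s) f_y (d − a/2) + A'_s f_y (d − d') = 331.2 × (21.8 − 4.775) + 88.2 × (21.8 − 2.9) = 5638.7 + 1667.0 = 7305.7 kip·in = 7305.7/12 = 608.81 kip·ft.

M_n ≈ 609 kip·ft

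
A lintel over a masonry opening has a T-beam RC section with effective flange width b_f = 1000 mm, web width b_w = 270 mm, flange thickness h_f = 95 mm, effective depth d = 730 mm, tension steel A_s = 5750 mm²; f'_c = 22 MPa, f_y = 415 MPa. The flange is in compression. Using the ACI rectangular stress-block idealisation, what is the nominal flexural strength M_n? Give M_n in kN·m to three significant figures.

Tension: T = A_s f_y = 5750 × 415 = 2386250 N.
Try a within the flange: a = T/(0.85 f'_c b_f) = 2386250/(0.85 × 22 × 1000) = 127.61 mm.
a = 127.61 > h_f = 95 mm: the block extends into the web. Split into flange-overhang and web parts.
C_f = 0.85 f'_c (b_f − b_w) h_f = 0.85 × 22 × (1000 − 270) × 95 = 1296845 N.
Remaining web compression depth: a_w = (T − C_f)/(0.85 f'_c b_w) = (2386250 − 1296845)/(0.85 × 22 × 270) = 215.77 mm.
M_n = C_f(d − h_f/2) + (T − C_f)(d − a_w/2) = 1296845 × (730 − 47.5) + 1089405 × (730 − 107.885) = 885.10 + 677.74 = 1562.84 × 10⁶ N·mm.
M_n = 1562.84 kN·m.

M_n ≈ 1560 kN·m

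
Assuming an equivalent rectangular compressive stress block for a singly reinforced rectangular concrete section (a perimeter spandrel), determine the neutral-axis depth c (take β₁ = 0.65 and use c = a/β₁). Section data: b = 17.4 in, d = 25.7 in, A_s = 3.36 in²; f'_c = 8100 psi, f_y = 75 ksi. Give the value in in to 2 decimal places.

c ≈ 3.24 in

T = A_s f_y = 3.36 × 75 = 252 kips.
a = T/(0.85 f'_c b) = 252/(0.85 × 8.1 × 17.4) = 2.1035 in.
With β₁ = 0.65, c = a/β₁ = 2.1035/0.65 = 3.24 in.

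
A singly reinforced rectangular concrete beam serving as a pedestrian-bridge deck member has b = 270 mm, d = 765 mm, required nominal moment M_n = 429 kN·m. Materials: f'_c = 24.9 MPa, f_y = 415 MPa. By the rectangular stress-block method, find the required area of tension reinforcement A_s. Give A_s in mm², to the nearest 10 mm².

A_s ≈ 1450 mm²

With M_n = 0.85 f'_c a b (d − a/2), solve the quadratic for a:
a = d − √(d² − 2M_n/(0.85 f'_c b)) = 765 − √(765² − 2 × 429×10⁶/(0.85 × 24.9 × 270)) = 105.39 mm.
A_s = 0.85 f'_c a b / f_y = 0.85 × 24.9 × 105.39 × 270 / 415 = 1451.2 mm².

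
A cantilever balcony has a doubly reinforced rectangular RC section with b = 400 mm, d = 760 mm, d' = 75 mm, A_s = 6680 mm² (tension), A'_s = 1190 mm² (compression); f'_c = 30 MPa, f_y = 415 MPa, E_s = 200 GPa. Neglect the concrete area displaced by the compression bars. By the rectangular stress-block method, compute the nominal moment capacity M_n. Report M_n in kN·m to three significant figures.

M_n ≈ 1820 kN·m

Assume both tension and compression steel yield.
Net tension couple steel: A_s − A'_s = 5490 mm².
a = (A_s − A'_s) f_y / (0.85 f'_c b) = 2278350/(0.85 × 30 × 400) = 223.37 mm.
c = a/β₁ = 223.37/0.836 = 267.19 mm; ε'_s = 0.003(c − d')/c = 0.0022 ≥ f_y/E_s = 0.0021, so compression steel does yield.
M_n = (A_s − A'_s) f_y (d − a/2) + A'_s f_y (d − d') = [2278350 × (760 − 111.685) + 493850 × (760 − 75)] × 10⁻⁶ = 1477.09 + 338.29 = 1815.38 kN·m.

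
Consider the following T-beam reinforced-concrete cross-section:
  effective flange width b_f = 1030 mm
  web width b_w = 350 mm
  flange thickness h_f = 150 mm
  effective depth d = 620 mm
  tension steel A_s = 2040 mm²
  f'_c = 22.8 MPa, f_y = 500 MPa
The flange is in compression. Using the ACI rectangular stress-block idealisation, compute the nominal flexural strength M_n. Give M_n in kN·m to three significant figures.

Tension: T = A_s f_y = 2040 × 500 = 1020000 N.
Try a within the flange: a = T/(0.85 f'_c b_f) = 1020000/(0.85 × 22.8 × 1030) = 51.10 mm.
Since a = 51.10 ≤ h_f = 150 mm, the stress block lies entirely in the flange; analyse as a rectangular beam of width b_f.
M_n = T(d − a/2) = 1020000 × (620 − 25.55) = 606.34 × 10⁶ N·mm.
M_n = 606.34 kN·m.

M_n ≈ 606 kN·m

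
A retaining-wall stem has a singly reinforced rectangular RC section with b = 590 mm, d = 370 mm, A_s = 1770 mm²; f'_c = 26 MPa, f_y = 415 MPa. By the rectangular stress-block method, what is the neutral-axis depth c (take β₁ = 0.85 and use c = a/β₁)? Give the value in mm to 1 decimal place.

T = A_s f_y = 1770 × 415 = 734550 N = 734.55 kN.
Setting C = 0.85 f'_c a b equal to T: a = 734550/(0.85 × 26 × 590) = 56.335 mm.
With β₁ = 0.85, c = a/β₁ = 56.335/0.85 = 66.3 mm.

c ≈ 66.3 mm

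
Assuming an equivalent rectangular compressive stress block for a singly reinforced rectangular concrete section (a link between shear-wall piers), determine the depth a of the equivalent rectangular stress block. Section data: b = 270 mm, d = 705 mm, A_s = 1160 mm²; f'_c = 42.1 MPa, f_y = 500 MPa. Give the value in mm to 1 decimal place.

T = A_s f_y = 1160 × 500 = 580000 N = 580 kN.
Setting C = 0.85 f'_c a b equal to T: a = 580000/(0.85 × 42.1 × 270) = 60.0 mm.

a ≈ 60.0 mm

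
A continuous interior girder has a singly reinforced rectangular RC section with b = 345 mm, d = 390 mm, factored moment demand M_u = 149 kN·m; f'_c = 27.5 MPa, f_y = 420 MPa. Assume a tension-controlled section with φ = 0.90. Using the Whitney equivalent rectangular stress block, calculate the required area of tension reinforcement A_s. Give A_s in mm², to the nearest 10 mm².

A_s ≈ 1090 mm²

M_n = M_u/φ = 149/0.90 = 165.556 kN·m.
With M_n = 0.85 f'_c a b (d − a/2), solve the quadratic for a:
a = d − √(d² − 2M_n/(0.85 f'_c b)) = 390 − √(390² − 2 × 165.556×10⁶/(0.85 × 27.5 × 345)) = 56.77 mm.
A_s = 0.85 f'_c a b / f_y = 0.85 × 27.5 × 56.77 × 345 / 420 = 1090.0 mm².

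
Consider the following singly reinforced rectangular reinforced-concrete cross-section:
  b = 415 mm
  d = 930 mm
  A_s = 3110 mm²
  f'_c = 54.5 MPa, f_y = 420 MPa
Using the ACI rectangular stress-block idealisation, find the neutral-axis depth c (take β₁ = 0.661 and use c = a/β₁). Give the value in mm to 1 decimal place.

c ≈ 102.8 mm

T = A_s f_y = 3110 × 420 = 1306200 N = 1306.2 kN.
Setting C = 0.85 f'_c a b equal to T: a = 1306200/(0.85 × 54.5 × 415) = 67.943 mm.
With β₁ = 0.661, c = a/β₁ = 67.943/0.661 = 102.8 mm.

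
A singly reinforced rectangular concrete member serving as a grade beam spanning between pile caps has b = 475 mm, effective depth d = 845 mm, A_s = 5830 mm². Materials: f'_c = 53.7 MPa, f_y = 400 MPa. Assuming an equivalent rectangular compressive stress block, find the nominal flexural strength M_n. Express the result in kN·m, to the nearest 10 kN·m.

T = A_s f_y = 5830 × 400 = 2332000 N = 2332 kN.
From C = T: a = T/(0.85 f'_c b) = 2332000/(0.85 × 53.7 × 475) = 107.56 mm.
M_n = T(d − a/2) = 2332 kN × (845 − 53.78) mm = 1845.13 kN·m.

M_n ≈ 1850 kN·m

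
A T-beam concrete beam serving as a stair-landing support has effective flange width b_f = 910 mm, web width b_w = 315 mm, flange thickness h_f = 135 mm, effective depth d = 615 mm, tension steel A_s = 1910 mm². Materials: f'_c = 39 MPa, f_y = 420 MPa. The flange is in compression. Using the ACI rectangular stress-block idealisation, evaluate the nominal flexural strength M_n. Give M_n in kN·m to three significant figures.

Tension: T = A_s f_y = 1910 × 420 = 802200 N.
Try a within the flange: a = T/(0.85 f'_c b_f) = 802200/(0.85 × 39 × 910) = 26.59 mm.
Since a = 26.59 ≤ h_f = 135 mm, the stress block lies entirely in the flange; analyse as a rectangular beam of width b_f.
M_n = T(d − a/2) = 802200 × (615 − 13.295) = 482.69 × 10⁶ N·mm.
M_n = 482.69 kN·m.

M_n ≈ 483 kN·m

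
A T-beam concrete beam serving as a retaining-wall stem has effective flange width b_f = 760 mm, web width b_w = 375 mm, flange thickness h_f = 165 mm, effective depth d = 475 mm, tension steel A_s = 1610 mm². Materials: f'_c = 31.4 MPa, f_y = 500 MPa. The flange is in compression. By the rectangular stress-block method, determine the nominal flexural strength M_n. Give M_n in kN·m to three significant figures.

M_n ≈ 366 kN·m

Tension: T = A_s f_y = 1610 × 500 = 805000 N.
Try a within the flange: a = T/(0.85 f'_c b_f) = 805000/(0.85 × 31.4 × 760) = 39.69 mm.
Since a = 39.69 ≤ h_f = 165 mm, the stress block lies entirely in the flange; analyse as a rectangular beam of width b_f.
M_n = T(d − a/2) = 805000 × (475 − 19.845) = 366.40 × 10⁶ N·mm.
M_n = 366.40 kN·m.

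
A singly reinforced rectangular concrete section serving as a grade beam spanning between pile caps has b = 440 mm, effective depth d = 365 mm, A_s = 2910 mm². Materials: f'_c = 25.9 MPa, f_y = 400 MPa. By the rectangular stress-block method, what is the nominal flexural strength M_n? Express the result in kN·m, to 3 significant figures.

T = A_s f_y = 2910 × 400 = 1164000 N = 1164 kN.
From C = T: a = T/(0.85 f'_c b) = 1164000/(0.85 × 25.9 × 440) = 120.17 mm.
M_n = T(d − a/2) = 1164 kN × (365 − 60.085) mm = 354.92 kN·m.

M_n ≈ 355 kN·m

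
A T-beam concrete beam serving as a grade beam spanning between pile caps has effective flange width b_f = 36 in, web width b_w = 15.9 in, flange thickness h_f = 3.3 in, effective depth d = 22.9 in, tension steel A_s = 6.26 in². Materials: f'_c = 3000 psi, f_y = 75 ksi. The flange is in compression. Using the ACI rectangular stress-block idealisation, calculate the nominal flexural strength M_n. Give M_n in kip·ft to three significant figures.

Tension: T = A_s f_y = 6.26 × 75 = 469.5 kips.
Try a within the flange: a = T/(0.85 f'_c b_f) = 469.5/(0.85 × 3 × 36) = 5.114 in.
a = 5.114 > h_f = 3.3 in: the block extends into the web. Split into flange-overhang and web parts.
C_f = 0.85 f'_c (b_f − b_w) h_f = 0.85 × 3 × (36 − 15.9) × 3.3 = 169.1 kips.
Remaining web compression depth: a_w = (T − C_f)/(0.85 f'_c b_w) = (469.5 − 169.1)/(0.85 × 3 × 15.9) = 7.409 in.
M_n = C_f(d − h_f/2) + (T − C_f)(d − a_w/2) = 169.1 × (22.9 − 1.65) + 300.4 × (22.9 − 3.7045) = 3593.4 + 5766.3 = 9359.7 kip·in.
M_n = 9359.7/12 = 779.98 kip·ft.

M_n ≈ 780 kip·ft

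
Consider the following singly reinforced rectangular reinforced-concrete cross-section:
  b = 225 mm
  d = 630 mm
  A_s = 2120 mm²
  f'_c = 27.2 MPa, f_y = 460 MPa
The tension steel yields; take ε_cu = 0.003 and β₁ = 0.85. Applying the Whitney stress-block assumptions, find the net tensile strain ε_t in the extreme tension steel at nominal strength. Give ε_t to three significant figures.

ε_t ≈ 0.00557

a = A_s f_y/(0.85 f'_c b) = 187.47 mm.
β₁ = 0.85, so c = a/β₁ = 187.47/0.85 = 220.55 mm.
From the linear strain diagram with ε_cu = 0.003: ε_t = 0.003 (d − c)/c = 0.003 × (630 − 220.55)/220.55 = 0.00557.
Since ε_t ≥ 0.005, the section is tension-controlled.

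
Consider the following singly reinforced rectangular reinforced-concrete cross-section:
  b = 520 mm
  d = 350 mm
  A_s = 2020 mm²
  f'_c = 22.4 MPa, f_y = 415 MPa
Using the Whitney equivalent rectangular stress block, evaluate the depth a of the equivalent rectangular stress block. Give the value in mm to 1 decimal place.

a ≈ 84.7 mm

T = A_s f_y = 2020 × 415 = 838300 N = 838.3 kN.
Setting C = 0.85 f'_c a b equal to T: a = 838300/(0.85 × 22.4 × 520) = 84.7 mm.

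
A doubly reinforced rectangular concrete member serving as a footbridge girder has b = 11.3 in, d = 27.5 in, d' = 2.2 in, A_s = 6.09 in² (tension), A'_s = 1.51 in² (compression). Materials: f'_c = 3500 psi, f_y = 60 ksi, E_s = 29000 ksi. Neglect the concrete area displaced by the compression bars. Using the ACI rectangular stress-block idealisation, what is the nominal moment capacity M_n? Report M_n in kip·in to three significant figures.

Assume both steels yield.
a = (A_s − A'_s) f_y/(0.85 f'_c b) = (6.09 − 1.51) × 60/(0.85 × 3.5 × 11.3) = 8.174 in.
c = a/β₁ = 8.174/0.85 = 9.616 in; ε'_s = 0.003(c − d')/c = 0.0023 ≥ ε_y = 0.0021, so the compression steel yields.
M_n = (A_s − A'_s) f_y (d − a/2) + A'_s f_y (d − d') = 274.8 × (27.5 − 4.087) + 90.6 × (27.5 − 2.2) = 6433.9 + 2292.2 = 8726.1 kip·in.

M_n ≈ 8730 kip·in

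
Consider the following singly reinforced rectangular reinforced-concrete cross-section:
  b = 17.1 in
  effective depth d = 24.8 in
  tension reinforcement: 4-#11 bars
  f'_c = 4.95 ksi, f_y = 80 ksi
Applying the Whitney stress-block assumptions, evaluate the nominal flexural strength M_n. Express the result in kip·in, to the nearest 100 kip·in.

M_n ≈ 10600 kip·in

A_s = 4 × 1.56 = 6.24 in².
T = A_s f_y = 6.24 × 80 = 499.2 kips.
a = T/(0.85 f'_c b) = 499.2/(0.85 × 4.95 × 17.1) = 6.938 in.
M_n = T(d − a/2) = 499.2 × (24.8 − 3.469) = 10648.4 kip·in.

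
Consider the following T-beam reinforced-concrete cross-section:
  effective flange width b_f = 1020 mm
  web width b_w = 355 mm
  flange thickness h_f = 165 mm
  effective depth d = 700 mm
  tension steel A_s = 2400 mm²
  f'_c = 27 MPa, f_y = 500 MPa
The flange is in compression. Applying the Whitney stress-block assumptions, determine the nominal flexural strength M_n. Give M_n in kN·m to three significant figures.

M_n ≈ 809 kN·m

Tension: T = A_s f_y = 2400 × 500 = 1200000 N.
Try a within the flange: a = T/(0.85 f'_c b_f) = 1200000/(0.85 × 27 × 1020) = 51.26 mm.
Since a = 51.26 ≤ h_f = 165 mm, the stress block lies entirely in the flange; analyse as a rectangular beam of width b_f.
M_n = T(d − a/2) = 1200000 × (700 − 25.63) = 809.24 × 10⁶ N·mm.
M_n = 809.24 kN·m.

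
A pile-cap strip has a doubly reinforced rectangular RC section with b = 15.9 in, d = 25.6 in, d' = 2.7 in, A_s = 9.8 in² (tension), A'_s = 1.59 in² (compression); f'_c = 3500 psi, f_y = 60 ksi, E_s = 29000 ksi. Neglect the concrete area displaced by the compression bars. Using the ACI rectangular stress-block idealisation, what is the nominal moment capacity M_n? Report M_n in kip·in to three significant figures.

M_n ≈ 12200 kip·in

Assume both steels yield.
a = (A_s − A'_s) f_y/(0.85 f'_c b) = (9.8 − 1.59) × 60/(0.85 × 3.5 × 15.9) = 10.414 in.
c = a/β₁ = 10.414/0.85 = 12.252 in; ε'_s = 0.003(c − d')/c = 0.0023 ≥ ε_y = 0.0021, so the compression steel yields.
M_n = (A_s − A'_s) f_y (d − a/2) + A'_s f_y (d − d') = 492.6 × (25.6 − 5.207) + 95.4 × (25.6 − 2.7) = 10045.6 + 2184.7 = 12230.3 kip·in.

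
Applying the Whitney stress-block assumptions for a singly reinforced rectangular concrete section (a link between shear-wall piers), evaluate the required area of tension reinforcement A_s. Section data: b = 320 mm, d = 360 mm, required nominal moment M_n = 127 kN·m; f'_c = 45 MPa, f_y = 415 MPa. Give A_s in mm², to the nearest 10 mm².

With M_n = 0.85 f'_c a b (d − a/2), solve the quadratic for a:
a = d − √(d² − 2M_n/(0.85 f'_c b)) = 360 − √(360² − 2 × 127×10⁶/(0.85 × 45 × 320)) = 30.08 mm.
A_s = 0.85 f'_c a b / f_y = 0.85 × 45 × 30.08 × 320 / 415 = 887.2 mm².

A_s ≈ 890 mm²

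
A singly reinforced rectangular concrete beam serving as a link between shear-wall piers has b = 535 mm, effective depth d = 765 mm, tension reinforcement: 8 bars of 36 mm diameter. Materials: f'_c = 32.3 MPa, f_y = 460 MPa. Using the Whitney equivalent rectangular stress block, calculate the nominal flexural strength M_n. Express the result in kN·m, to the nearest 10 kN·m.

A_s = 8 × 1018 = 8144 mm².
T = A_s f_y = 8144 × 460 = 3746240 N = 3746.24 kN.
From C = T: a = T/(0.85 f'_c b) = 3746240/(0.85 × 32.3 × 535) = 255.05 mm.
M_n = T(d − a/2) = 3746.24 kN × (765 − 127.525) mm = 2388.13 kN·m.

M_n ≈ 2390 kN·m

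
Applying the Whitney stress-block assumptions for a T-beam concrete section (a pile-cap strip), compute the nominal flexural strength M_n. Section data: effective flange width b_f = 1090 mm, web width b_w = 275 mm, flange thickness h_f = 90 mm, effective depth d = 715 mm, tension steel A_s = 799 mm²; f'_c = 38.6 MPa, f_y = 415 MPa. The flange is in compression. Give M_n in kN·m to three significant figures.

M_n ≈ 236 kN·m

Tension: T = A_s f_y = 799 × 415 = 331585 N.
Try a within the flange: a = T/(0.85 f'_c b_f) = 331585/(0.85 × 38.6 × 1090) = 9.27 mm.
Since a = 9.27 ≤ h_f = 90 mm, the stress block lies entirely in the flange; analyse as a rectangular beam of width b_f.
M_n = T(d − a/2) = 331585 × (715 − 4.635) = 235.55 × 10⁶ N·mm.
M_n = 235.55 kN·m.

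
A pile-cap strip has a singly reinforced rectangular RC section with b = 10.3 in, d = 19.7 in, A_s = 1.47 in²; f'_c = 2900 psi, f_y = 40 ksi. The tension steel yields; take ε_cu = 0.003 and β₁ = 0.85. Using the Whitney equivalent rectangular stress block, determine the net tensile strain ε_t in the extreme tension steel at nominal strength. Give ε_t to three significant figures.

ε_t ≈ 0.0187

a = A_s f_y/(0.85 f'_c b) = 2.316 in.
β₁ = 0.85, so c = a/β₁ = 2.316/0.85 = 2.725 in.
From the linear strain diagram with ε_cu = 0.003: ε_t = 0.003 (d − c)/c = 0.003 × (19.7 − 2.725)/2.725 = 0.0187.
Since ε_t ≥ 0.005, the section is tension-controlled.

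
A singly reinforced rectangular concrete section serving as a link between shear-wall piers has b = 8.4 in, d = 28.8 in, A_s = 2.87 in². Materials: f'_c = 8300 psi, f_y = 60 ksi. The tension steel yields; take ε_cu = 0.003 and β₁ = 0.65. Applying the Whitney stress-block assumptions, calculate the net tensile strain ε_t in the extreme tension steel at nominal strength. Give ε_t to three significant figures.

ε_t ≈ 0.0163

a = A_s f_y/(0.85 f'_c b) = 2.906 in.
β₁ = 0.65, so c = a/β₁ = 2.906/0.65 = 4.471 in.
From the linear strain diagram with ε_cu = 0.003: ε_t = 0.003 (d − c)/c = 0.003 × (28.8 − 4.471)/4.471 = 0.0163.
Since ε_t ≥ 0.005, the section is tension-controlled.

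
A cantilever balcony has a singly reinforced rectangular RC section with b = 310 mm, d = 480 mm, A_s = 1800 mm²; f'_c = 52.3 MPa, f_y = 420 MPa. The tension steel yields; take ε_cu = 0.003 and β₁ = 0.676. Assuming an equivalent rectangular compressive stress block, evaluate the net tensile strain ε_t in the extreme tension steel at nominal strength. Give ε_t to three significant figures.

a = A_s f_y/(0.85 f'_c b) = 54.86 mm.
β₁ = 0.676, so c = a/β₁ = 54.86/0.676 = 81.15 mm.
From the linear strain diagram with ε_cu = 0.003: ε_t = 0.003 (d − c)/c = 0.003 × (480 − 81.15)/81.15 = 0.0147.
Since ε_t ≥ 0.005, the section is tension-controlled.

ε_t ≈ 0.0147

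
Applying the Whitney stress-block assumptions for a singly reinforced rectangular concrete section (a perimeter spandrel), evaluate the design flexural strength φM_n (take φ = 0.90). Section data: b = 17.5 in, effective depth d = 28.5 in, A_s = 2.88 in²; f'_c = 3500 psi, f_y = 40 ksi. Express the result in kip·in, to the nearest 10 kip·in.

φM_n ≈ 2840 kip·in

T = A_s f_y = 2.88 × 40 = 115.2 kips.
a = T/(0.85 f'_c b) = 115.2/(0.85 × 3.5 × 17.5) = 2.213 in.
M_n = T(d − a/2) = 115.2 × (28.5 − 1.1065) = 3155.7 kip·in.
φM_n = 0.90 × 3155.7 = 2840.1 kip·in.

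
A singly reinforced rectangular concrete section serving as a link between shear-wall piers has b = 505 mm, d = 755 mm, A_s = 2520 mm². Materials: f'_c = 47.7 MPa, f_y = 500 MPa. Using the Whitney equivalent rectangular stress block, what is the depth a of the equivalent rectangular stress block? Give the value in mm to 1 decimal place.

T = A_s f_y = 2520 × 500 = 1260000 N = 1260 kN.
Setting C = 0.85 f'_c a b equal to T: a = 1260000/(0.85 × 47.7 × 505) = 61.5 mm.

a ≈ 61.5 mm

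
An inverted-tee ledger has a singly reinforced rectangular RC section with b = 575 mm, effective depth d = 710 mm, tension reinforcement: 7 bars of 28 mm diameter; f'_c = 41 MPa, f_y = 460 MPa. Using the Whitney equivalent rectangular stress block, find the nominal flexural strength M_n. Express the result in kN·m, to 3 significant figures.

A_s = 7 × 616 = 4312 mm².
T = A_s f_y = 4312 × 460 = 1983520 N = 1983.52 kN.
From C = T: a = T/(0.85 f'_c b) = 1983520/(0.85 × 41 × 575) = 98.98 mm.
M_n = T(d − a/2) = 1983.52 kN × (710 − 49.49) mm = 1310.13 kN·m.

M_n ≈ 1310 kN·m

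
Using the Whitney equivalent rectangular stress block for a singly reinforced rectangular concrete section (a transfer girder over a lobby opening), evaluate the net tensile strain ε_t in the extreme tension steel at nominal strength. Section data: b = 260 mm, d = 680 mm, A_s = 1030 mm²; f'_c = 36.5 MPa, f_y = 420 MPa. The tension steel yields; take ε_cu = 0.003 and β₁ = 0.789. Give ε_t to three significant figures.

ε_t ≈ 0.0270

a = A_s f_y/(0.85 f'_c b) = 53.63 mm.
β₁ = 0.789, so c = a/β₁ = 53.63/0.789 = 67.97 mm.
From the linear strain diagram with ε_cu = 0.003: ε_t = 0.003 (d − c)/c = 0.003 × (680 − 67.97)/67.97 = 0.0270.
Since ε_t ≥ 0.005, the section is tension-controlled.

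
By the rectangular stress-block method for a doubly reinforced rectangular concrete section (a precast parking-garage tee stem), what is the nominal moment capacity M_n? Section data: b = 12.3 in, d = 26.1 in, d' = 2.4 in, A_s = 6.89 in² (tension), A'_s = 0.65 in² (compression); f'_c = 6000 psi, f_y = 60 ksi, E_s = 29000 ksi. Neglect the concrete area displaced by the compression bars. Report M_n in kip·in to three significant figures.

M_n ≈ 9580 kip·in

Assume both steels yield.
a = (A_s − A'_s) f_y/(0.85 f'_c b) = (6.89 − 0.65) × 60/(0.85 × 6 × 12.3) = 5.968 in.
c = a/β₁ = 5.968/0.75 = 7.957 in; ε'_s = 0.003(c − d')/c = 0.0021 ≥ ε_y = 0.0021, so the compression steel yields.
M_n = (A_s − A'_s) f_y (d − a/2) + A'_s f_y (d − d') = 374.4 × (26.1 − 2.984) + 39 × (26.1 − 2.4) = 8654.6 + 924.3 = 9578.9 kip·in.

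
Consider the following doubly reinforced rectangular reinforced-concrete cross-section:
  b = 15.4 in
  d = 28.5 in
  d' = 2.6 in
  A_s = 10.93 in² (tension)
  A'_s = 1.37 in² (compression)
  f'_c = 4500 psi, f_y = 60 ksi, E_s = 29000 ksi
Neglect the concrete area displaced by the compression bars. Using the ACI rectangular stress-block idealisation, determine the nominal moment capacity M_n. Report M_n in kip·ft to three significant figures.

M_n ≈ 1310 kip·ft

Assume both steels yield.
a = (A_s − A'_s) f_y/(0.85 f'_c b) = (10.93 − 1.37) × 60/(0.85 × 4.5 × 15.4) = 9.738 in.
c = a/β₁ = 9.738/0.825 = 11.804 in; ε'_s = 0.003(c − d')/c = 0.0023 ≥ ε_y = 0.0021, so the compression steel yields.
M_n = (A_s − A'_s) f_y (d − a/2) + A'_s f_y (d − d') = 573.6 × (28.5 − 4.869) + 82.2 × (28.5 − 2.6) = 13554.7 + 2129.0 = 15683.7 kip·in = 15683.7/12 = 1306.98 kip·ft.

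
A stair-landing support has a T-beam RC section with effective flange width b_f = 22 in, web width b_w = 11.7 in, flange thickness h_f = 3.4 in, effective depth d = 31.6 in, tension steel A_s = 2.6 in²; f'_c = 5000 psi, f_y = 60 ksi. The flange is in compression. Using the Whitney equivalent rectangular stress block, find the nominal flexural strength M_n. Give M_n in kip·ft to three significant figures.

M_n ≈ 400 kip·ft

Tension: T = A_s f_y = 2.6 × 60 = 156 kips.
Try a within the flange: a = T/(0.85 f'_c b_f) = 156/(0.85 × 5 × 22) = 1.668 in.
Since a = 1.668 ≤ h_f = 3.4 in, the stress block lies entirely in the flange; analyse as a rectangular beam of width b_f.
M_n = T(d − a/2) = 156 × (31.6 − 0.834) = 4799.5 kip·in.
M_n = 4799.5/12 = 399.96 kip·ft.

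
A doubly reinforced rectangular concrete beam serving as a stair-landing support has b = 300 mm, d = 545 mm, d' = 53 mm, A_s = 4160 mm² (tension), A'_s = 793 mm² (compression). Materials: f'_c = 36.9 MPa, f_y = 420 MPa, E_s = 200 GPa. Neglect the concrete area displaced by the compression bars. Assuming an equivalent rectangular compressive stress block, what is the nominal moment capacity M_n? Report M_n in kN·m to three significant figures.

M_n ≈ 828 kN·m

Assume both tension and compression steel yield.
Net tension couple steel: A_s − A'_s = 3367 mm².
a = (A_s − A'_s) f_y / (0.85 f'_c b) = 1414140/(0.85 × 36.9 × 300) = 150.29 mm.
c = a/β₁ = 150.29/0.786 = 191.21 mm; ε'_s = 0.003(c − d')/c = 0.0022 ≥ f_y/E_s = 0.0021, so compression steel does yield.
M_n = (A_s − A'_s) f_y (d − a/2) + A'_s f_y (d − d') = [1414140 × (545 − 75.145) + 333060 × (545 − 53)] × 10⁻⁶ = 664.44 + 163.87 = 828.31 kN·m.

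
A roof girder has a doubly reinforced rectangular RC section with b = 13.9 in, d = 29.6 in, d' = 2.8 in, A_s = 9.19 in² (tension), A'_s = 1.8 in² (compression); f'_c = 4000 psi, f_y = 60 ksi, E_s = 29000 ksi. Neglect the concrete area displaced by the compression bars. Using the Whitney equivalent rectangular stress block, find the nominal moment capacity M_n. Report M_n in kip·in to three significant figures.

Assume both steels yield.
a = (A_s − A'_s) f_y/(0.85 f'_c b) = (9.19 − 1.8) × 60/(0.85 × 4 × 13.9) = 9.382 in.
c = a/β₁ = 9.382/0.85 = 11.038 in; ε'_s = 0.003(c − d')/c = 0.0022 ≥ ε_y = 0.0021, so the compression steel yields.
M_n = (A_s − A'_s) f_y (d − a/2) + A'_s f_y (d − d') = 443.4 × (29.6 − 4.691) + 108 × (29.6 − 2.8) = 11044.7 + 2894.4 = 13939.1 kip·in.

M_n ≈ 13900 kip·in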